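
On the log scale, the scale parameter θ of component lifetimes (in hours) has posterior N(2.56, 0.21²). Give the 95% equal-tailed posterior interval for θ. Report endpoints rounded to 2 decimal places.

On the log scale the 95% interval is 2.56 ± 1.960 × 0.21 = [2.1484, 2.9716].
Exponentiate: [e^2.1484, e^2.9716] = [8.57, 19.52].

[8.57, 19.52]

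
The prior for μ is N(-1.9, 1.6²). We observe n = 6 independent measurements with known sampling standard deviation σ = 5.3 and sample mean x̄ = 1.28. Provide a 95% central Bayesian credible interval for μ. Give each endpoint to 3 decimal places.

Posterior precision = 1/1.6² + 6/5.3² = 0.3906 + 0.2136 = 0.6042, so posterior SD = 1.2865.
Posterior mean = (-1.9/1.6² + 6·1.28/5.3²) / 0.6042 = -0.7758.
Interval: -0.7758 ± 1.960 × 1.2865 → [-3.297, 1.746].

[-3.297, 1.746]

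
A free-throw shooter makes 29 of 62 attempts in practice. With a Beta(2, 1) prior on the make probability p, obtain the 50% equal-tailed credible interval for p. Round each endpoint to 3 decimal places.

[0.435, 0.519]

Posterior: Beta(2+29, 1+33) = Beta(31, 34).
Equal-tailed 50% interval: the 0.25 and 0.75 quantiles of Beta(31, 34).
Posterior mean ≈ 0.477, SD ≈ 0.061; a Normal approximation gives roughly [0.435, 0.518].
Exact: F⁻¹(0.25) = 0.435; F⁻¹(0.75) = 0.519.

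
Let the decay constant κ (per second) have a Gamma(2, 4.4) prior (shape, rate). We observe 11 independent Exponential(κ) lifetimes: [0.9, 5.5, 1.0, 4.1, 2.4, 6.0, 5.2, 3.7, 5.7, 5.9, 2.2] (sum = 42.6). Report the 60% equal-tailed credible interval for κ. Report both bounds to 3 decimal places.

[0.211, 0.338]

Posterior: Gamma(2+11, 4.4+42.6) = Gamma(13, 47.0) (shape, rate).
Equal-tailed 60% interval: Gamma(13, 47.0) quantiles at 0.2 and 0.8.
Posterior mean ≈ 0.277, SD ≈ 0.077; a Normal approximation gives roughly [0.212, 0.341].
Exact: lower = 0.211; upper = 0.338.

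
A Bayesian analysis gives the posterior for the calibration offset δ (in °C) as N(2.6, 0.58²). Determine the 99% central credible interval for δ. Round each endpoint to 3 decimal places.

[1.106, 4.094]

The posterior is symmetric, so the 99% equal-tailed interval is δ = 2.6 ± z·0.58 with z = 2.576.
Half-width: 2.576 × 0.58 = 1.494.
2.6 − 1.494 = 1.106; 2.6 + 1.494 = 4.094.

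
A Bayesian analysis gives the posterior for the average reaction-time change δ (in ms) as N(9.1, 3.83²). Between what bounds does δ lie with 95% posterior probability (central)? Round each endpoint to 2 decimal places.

The posterior is symmetric, so the 95% equal-tailed interval is δ = 9.1 ± z·3.83 with z = 1.960.
Half-width: 1.960 × 3.83 = 7.51.
9.1 − 7.51 = 1.59; 9.1 + 7.51 = 16.61.

[1.59, 16.61]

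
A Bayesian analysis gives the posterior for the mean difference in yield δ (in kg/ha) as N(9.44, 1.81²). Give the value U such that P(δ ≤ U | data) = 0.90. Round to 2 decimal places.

11.76

Need U with P(δ ≤ U) = 0.90: U = 9.44 + z_{0.1}·1.81.
z = 1.282; U = 9.44 + 1.282 × 1.81 = 11.76.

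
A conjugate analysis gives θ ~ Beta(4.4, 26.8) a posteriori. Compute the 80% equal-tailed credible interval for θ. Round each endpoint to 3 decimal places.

[0.068, 0.224]

Posterior: Beta(4.4, 26.8).
Equal-tailed 80% interval: the 0.1 and 0.9 quantiles of Beta(4.4, 26.8).
Posterior mean ≈ 0.141, SD ≈ 0.061; a Normal approximation gives roughly [0.062, 0.220].
Exact: F⁻¹(0.1) = 0.068; F⁻¹(0.9) = 0.224.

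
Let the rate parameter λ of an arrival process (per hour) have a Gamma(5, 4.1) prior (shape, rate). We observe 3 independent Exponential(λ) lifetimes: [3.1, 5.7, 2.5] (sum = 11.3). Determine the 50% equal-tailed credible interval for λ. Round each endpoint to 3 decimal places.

Posterior: Gamma(5+3, 4.1+11.3) = Gamma(8, 15.4) (shape, rate).
Equal-tailed 50% interval: Gamma(8, 15.4) quantiles at 0.25 and 0.75.
Posterior mean ≈ 0.519, SD ≈ 0.184; a Normal approximation gives roughly [0.396, 0.643].
Exact: lower = 0.387; upper = 0.629.

[0.387, 0.629]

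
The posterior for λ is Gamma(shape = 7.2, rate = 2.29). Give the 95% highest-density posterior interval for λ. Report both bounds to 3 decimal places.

[1.080, 5.475]

The posterior is unimodal and skewed, so the HPD interval has equal density at both endpoints and is the shortest 95% interval.
Solving f(1.080) = f(5.475) with F(5.475) − F(1.080) = 0.95 gives [1.080, 5.475].
For comparison, the equal-tailed interval is [1.284, 5.823]; the HPD is narrower and shifted toward the mode.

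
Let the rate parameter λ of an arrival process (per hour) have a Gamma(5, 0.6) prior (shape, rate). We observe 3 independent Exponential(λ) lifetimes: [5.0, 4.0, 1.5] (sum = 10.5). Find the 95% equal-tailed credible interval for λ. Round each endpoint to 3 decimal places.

[0.311, 1.299]

Posterior: Gamma(5+3, 0.6+10.5) = Gamma(8, 11.1) (shape, rate).
Equal-tailed 95% interval: Gamma(8, 11.1) quantiles at 0.025 and 0.975.
Posterior mean ≈ 0.721, SD ≈ 0.255; a Normal approximation gives roughly [0.221, 1.220].
Exact: lower = 0.311; upper = 1.299.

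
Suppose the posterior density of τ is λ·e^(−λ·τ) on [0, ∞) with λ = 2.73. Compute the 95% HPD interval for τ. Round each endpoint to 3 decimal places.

[0.000, 1.097]

The exponential density is strictly decreasing on [0, ∞), so the HPD interval is anchored at 0: [0, q] with P(τ ≤ q) = 0.95.
q = −ln(1 − 0.95) / 2.73 = 2.9957 / 2.73 = 1.097.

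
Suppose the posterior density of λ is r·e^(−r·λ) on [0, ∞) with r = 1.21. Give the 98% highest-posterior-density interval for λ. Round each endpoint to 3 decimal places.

The exponential density is strictly decreasing on [0, ∞), so the HPD interval is anchored at 0: [0, q] with P(λ ≤ q) = 0.98.
q = −ln(1 − 0.98) / 1.21 = 3.9120 / 1.21 = 3.233.

[0.000, 3.233]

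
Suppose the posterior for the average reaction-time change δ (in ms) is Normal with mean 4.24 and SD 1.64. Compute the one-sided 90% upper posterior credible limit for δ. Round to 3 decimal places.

6.342

Need U with P(δ ≤ U) = 0.90: U = 4.24 + z_{0.1}·1.64.
z = 1.282; U = 4.24 + 1.282 × 1.64 = 6.342.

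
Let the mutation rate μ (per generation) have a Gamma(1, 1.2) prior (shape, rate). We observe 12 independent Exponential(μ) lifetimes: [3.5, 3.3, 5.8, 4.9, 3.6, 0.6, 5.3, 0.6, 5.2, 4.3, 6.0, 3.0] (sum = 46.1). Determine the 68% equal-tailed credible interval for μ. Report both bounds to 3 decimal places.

Posterior: Gamma(1+12, 1.2+46.1) = Gamma(13, 47.3) (shape, rate).
Equal-tailed 68% interval: Gamma(13, 47.3) quantiles at 0.16 and 0.84.
Posterior mean ≈ 0.275, SD ≈ 0.076; a Normal approximation gives roughly [0.199, 0.351].
Exact: lower = 0.200; upper = 0.350.

[0.200, 0.350]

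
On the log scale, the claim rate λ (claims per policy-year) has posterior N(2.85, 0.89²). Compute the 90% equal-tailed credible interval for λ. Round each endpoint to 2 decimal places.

[4.00, 74.73]

On the log scale the 90% interval is 2.85 ± 1.645 × 0.89 = [1.3861, 4.3139].
Exponentiate: [e^1.3861, e^4.3139] = [4.00, 74.73].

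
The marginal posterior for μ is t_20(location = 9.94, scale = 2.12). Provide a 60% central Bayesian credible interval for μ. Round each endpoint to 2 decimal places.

[8.12, 11.76]

The t_20 distribution is symmetric; the 60% interval is 9.94 ± t·2.12 with t_{0.8,20} = 0.860.
Half-width: 0.860 × 2.12 = 1.82.
9.94 − 1.82 = 8.12; 9.94 + 1.82 = 11.76.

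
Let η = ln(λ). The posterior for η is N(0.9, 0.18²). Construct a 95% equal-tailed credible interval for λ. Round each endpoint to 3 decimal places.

[1.728, 3.500]

On the log scale the 95% interval is 0.9 ± 1.960 × 0.18 = [0.5472, 1.2528].
Exponentiate: [e^0.5472, e^1.2528] = [1.728, 3.500].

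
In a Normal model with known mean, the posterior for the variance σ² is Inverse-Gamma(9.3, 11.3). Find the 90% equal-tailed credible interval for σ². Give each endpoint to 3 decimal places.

Inverse-Gamma(9.3, 11.3) quantiles: F⁻¹(0.05) and F⁻¹(0.95).
Equivalently, 1/σ² ~ Gamma(9.3, rate = 11.3); invert its 0.95 and 0.05 quantiles.
Posterior mean ≈ 1.361, SD ≈ 0.504; a Normal approximation gives roughly [0.533, 2.190].
Exact: lower = 0.763; upper = 2.300.

[0.763, 2.300]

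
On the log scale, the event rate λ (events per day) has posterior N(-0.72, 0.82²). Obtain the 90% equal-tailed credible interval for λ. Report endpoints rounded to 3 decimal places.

[0.126, 1.875]

On the log scale the 90% interval is -0.72 ± 1.645 × 0.82 = [-2.0688, 0.6288].
Exponentiate: [e^-2.0688, e^0.6288] = [0.126, 1.875].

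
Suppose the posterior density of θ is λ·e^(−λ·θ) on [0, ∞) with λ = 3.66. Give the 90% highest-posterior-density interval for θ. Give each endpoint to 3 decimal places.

The exponential density is strictly decreasing on [0, ∞), so the HPD interval is anchored at 0: [0, q] with P(θ ≤ q) = 0.90.
q = −ln(1 − 0.90) / 3.66 = 2.3026 / 3.66 = 0.629.

[0.000, 0.629]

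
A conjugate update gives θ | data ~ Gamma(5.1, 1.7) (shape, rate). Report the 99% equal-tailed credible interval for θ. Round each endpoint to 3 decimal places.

[0.660, 7.501]

Posterior: Gamma(shape 5.1, rate 1.7).
Equal-tailed 99% interval: Gamma(5.1, 1.7) quantiles at 0.005 and 0.995.
Posterior mean ≈ 3.000, SD ≈ 1.328; a Normal approximation gives roughly [-0.422, 6.422].
Exact: lower = 0.660; upper = 7.501.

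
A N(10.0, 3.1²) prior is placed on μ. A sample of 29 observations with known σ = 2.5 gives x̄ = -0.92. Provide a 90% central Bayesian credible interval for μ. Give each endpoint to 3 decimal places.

Posterior precision = 1/3.1² + 29/2.5² = 0.1041 + 4.6400 = 4.7441, so posterior SD = 0.4591.
Posterior mean = (10.0/3.1² + 29·-0.92/2.5²) / 4.7441 = -0.6805.
Interval: -0.6805 ± 1.645 × 0.4591 → [-1.436, 0.075].

[-1.436, 0.075]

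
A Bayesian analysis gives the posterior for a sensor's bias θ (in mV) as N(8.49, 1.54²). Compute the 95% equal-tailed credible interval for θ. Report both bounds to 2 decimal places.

The posterior is symmetric, so the 95% equal-tailed interval is θ = 8.49 ± z·1.54 with z = 1.960.
Half-width: 1.960 × 1.54 = 3.02.
8.49 − 3.02 = 5.47; 8.49 + 3.02 = 11.51.

[5.47, 11.51]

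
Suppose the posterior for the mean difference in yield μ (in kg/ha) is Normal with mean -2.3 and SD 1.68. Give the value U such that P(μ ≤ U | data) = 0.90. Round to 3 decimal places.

Need U with P(μ ≤ U) = 0.90: U = -2.3 + z_{0.1}·1.68.
z = 1.282; U = -2.3 + 1.282 × 1.68 = -0.147.

-0.147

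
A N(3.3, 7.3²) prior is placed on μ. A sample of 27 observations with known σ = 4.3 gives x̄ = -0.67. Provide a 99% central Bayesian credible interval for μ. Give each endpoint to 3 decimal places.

[-2.738, 1.498]

Posterior precision = 1/7.3² + 27/4.3² = 0.0188 + 1.4602 = 1.4790, so posterior SD = 0.8223.
Posterior mean = (3.3/7.3² + 27·-0.67/4.3²) / 1.4790 = -0.6196.
Interval: -0.6196 ± 2.576 × 0.8223 → [-2.738, 1.498].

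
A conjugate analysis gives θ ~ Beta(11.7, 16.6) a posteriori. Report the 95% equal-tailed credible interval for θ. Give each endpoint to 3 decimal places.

Posterior: Beta(11.7, 16.6).
Equal-tailed 95% interval: the 0.025 and 0.975 quantiles of Beta(11.7, 16.6).
Posterior mean ≈ 0.413, SD ≈ 0.091; a Normal approximation gives roughly [0.235, 0.592].
Exact: F⁻¹(0.025) = 0.242; F⁻¹(0.975) = 0.596.

[0.242, 0.596]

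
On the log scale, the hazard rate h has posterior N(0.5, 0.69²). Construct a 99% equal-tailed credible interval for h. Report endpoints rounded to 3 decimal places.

[0.279, 9.751]

On the log scale the 99% interval is 0.5 ± 2.576 × 0.69 = [-1.2773, 2.2773].
Exponentiate: [e^-1.2773, e^2.2773] = [0.279, 9.751].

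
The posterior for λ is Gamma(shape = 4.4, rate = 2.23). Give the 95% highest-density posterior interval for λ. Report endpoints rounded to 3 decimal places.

[0.405, 3.833]

The posterior is unimodal and skewed, so the HPD interval has equal density at both endpoints and is the shortest 95% interval.
Solving f(0.405) = f(3.833) with F(3.833) − F(0.405) = 0.95 gives [0.405, 3.833].
For comparison, the equal-tailed interval is [0.582, 4.199]; the HPD is narrower and shifted toward the mode.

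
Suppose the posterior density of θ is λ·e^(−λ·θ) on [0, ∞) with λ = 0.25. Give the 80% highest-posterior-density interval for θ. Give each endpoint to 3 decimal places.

The exponential density is strictly decreasing on [0, ∞), so the HPD interval is anchored at 0: [0, q] with P(θ ≤ q) = 0.80.
q = −ln(1 − 0.80) / 0.25 = 1.6094 / 0.25 = 6.438.

[0.000, 6.438]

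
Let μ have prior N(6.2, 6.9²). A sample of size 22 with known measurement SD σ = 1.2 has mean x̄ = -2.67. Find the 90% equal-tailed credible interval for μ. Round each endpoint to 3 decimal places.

[-3.078, -2.237]

Posterior precision = 1/6.9² + 22/1.2² = 0.0210 + 15.2778 = 15.2988, so posterior SD = 0.2557.
Posterior mean = (6.2/6.9² + 22·-2.67/1.2²) / 15.2988 = -2.6578.
Interval: -2.6578 ± 1.645 × 0.2557 → [-3.078, -2.237].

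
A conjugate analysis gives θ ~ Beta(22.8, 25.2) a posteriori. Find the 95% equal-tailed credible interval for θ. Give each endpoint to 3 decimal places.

[0.337, 0.615]

Posterior: Beta(22.8, 25.2).
Equal-tailed 95% interval: the 0.025 and 0.975 quantiles of Beta(22.8, 25.2).
Posterior mean ≈ 0.475, SD ≈ 0.071; a Normal approximation gives roughly [0.335, 0.615].
Exact: F⁻¹(0.025) = 0.337; F⁻¹(0.975) = 0.615.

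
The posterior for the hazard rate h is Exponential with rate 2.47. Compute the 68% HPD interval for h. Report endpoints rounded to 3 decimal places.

[0.000, 0.461]

The exponential density is strictly decreasing on [0, ∞), so the HPD interval is anchored at 0: [0, q] with P(h ≤ q) = 0.68.
q = −ln(1 − 0.68) / 2.47 = 1.1394 / 2.47 = 0.461.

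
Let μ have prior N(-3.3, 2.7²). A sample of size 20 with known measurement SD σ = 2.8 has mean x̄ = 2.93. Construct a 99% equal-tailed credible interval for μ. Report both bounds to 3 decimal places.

[1.041, 4.183]

Posterior precision = 1/2.7² + 20/2.8² = 0.1372 + 2.5510 = 2.6882, so posterior SD = 0.6099.
Posterior mean = (-3.3/2.7² + 20·2.93/2.8²) / 2.6882 = 2.6121.
Interval: 2.6121 ± 2.576 × 0.6099 → [1.041, 4.183].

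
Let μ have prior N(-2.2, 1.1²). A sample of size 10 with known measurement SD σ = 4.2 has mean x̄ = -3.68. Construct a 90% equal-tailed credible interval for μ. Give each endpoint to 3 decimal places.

Posterior precision = 1/1.1² + 10/4.2² = 0.8264 + 0.5669 = 1.3933, so posterior SD = 0.8472.
Posterior mean = (-2.2/1.1² + 10·-3.68/4.2²) / 1.3933 = -2.8022.
Interval: -2.8022 ± 1.645 × 0.8472 → [-4.196, -1.409].

[-4.196, -1.409]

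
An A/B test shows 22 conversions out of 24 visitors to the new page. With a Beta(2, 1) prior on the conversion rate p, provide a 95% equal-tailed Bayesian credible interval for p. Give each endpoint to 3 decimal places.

Posterior: Beta(2+22, 1+2) = Beta(24, 3).
Equal-tailed 95% interval: the 0.025 and 0.975 quantiles of Beta(24, 3).
Posterior mean ≈ 0.889, SD ≈ 0.059; a Normal approximation gives roughly [0.772, 1.005].
Exact: F⁻¹(0.025) = 0.749; F⁻¹(0.975) = 0.976.

[0.749, 0.976]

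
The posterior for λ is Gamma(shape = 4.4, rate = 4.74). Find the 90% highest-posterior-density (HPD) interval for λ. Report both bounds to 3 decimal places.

The posterior is unimodal and skewed, so the HPD interval has equal density at both endpoints and is the shortest 90% interval.
Solving f(0.244) = f(1.586) with F(1.586) − F(0.244) = 0.90 gives [0.244, 1.586].
For comparison, the equal-tailed interval is [0.338, 1.755]; the HPD is narrower and shifted toward the mode.

[0.244, 1.586]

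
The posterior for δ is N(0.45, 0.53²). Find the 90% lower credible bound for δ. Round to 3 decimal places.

Need L with P(δ ≥ L) = 0.90: L = 0.45 − z_{0.1}·0.53.
z = 1.282; L = 0.45 − 1.282 × 0.53 = -0.229.

-0.229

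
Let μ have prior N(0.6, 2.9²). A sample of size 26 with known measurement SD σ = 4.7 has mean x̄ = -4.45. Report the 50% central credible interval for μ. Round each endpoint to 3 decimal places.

Posterior precision = 1/2.9² + 26/4.7² = 0.1189 + 1.1770 = 1.2959, so posterior SD = 0.8784.
Posterior mean = (0.6/2.9² + 26·-4.45/4.7²) / 1.2959 = -3.9866.
Interval: -3.9866 ± 0.674 × 0.8784 → [-4.579, -3.394].

[-4.579, -3.394]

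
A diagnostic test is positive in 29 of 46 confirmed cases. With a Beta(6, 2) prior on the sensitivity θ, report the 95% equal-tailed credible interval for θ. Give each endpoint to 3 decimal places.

Posterior: Beta(6+29, 2+17) = Beta(35, 19).
Equal-tailed 95% interval: the 0.025 and 0.975 quantiles of Beta(35, 19).
Posterior mean ≈ 0.648, SD ≈ 0.064; a Normal approximation gives roughly [0.522, 0.774].
Exact: F⁻¹(0.025) = 0.517; F⁻¹(0.975) = 0.769.

[0.517, 0.769]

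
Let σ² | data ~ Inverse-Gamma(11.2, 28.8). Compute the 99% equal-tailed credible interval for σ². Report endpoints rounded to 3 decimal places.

[1.329, 6.480]

Inverse-Gamma(11.2, 28.8) quantiles: F⁻¹(0.005) and F⁻¹(0.995).
Equivalently, 1/σ² ~ Gamma(11.2, rate = 28.8); invert its 0.995 and 0.005 quantiles.
Posterior mean ≈ 2.824, SD ≈ 0.931; a Normal approximation gives roughly [0.426, 5.221].
Exact: lower = 1.329; upper = 6.480.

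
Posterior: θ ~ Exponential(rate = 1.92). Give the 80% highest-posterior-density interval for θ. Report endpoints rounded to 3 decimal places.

The exponential density is strictly decreasing on [0, ∞), so the HPD interval is anchored at 0: [0, q] with P(θ ≤ q) = 0.80.
q = −ln(1 − 0.80) / 1.92 = 1.6094 / 1.92 = 0.838.

[0.000, 0.838]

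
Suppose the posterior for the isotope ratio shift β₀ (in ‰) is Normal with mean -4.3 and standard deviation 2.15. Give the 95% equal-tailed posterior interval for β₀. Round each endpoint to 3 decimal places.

[-8.514, -0.086]

The posterior is symmetric, so the 95% equal-tailed interval is β₀ = -4.3 ± z·2.15 with z = 1.960.
Half-width: 1.960 × 2.15 = 4.214.
-4.3 − 4.214 = -8.514; -4.3 + 4.214 = -0.086.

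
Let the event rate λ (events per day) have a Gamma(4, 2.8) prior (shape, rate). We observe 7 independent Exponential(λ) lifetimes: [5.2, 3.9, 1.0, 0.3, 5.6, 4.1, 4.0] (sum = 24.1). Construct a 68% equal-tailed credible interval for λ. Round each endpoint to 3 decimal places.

Posterior: Gamma(4+7, 2.8+24.1) = Gamma(11, 26.9) (shape, rate).
Equal-tailed 68% interval: Gamma(11, 26.9) quantiles at 0.16 and 0.84.
Posterior mean ≈ 0.409, SD ≈ 0.123; a Normal approximation gives roughly [0.286, 0.532].
Exact: lower = 0.288; upper = 0.530.

[0.288, 0.530]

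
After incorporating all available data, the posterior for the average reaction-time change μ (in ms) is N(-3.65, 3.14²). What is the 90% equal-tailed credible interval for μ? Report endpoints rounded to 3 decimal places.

[-8.815, 1.515]

The posterior is symmetric, so the 90% equal-tailed interval is μ = -3.65 ± z·3.14 with z = 1.645.
Half-width: 1.645 × 3.14 = 5.165.
-3.65 − 5.165 = -8.815; -3.65 + 5.165 = 1.515.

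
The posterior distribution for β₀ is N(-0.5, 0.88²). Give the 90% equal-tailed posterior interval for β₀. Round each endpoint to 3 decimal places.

The posterior is symmetric, so the 90% equal-tailed interval is β₀ = -0.5 ± z·0.88 with z = 1.645.
Half-width: 1.645 × 0.88 = 1.447.
-0.5 − 1.447 = -1.947; -0.5 + 1.447 = 0.947.

[-1.947, 0.947]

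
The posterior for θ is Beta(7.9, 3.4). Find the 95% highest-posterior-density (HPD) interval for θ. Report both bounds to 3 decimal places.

[0.445, 0.934]

The posterior is unimodal and skewed, so the HPD interval has equal density at both endpoints and is the shortest 95% interval.
Solving f(0.445) = f(0.934) with F(0.934) − F(0.445) = 0.95 gives [0.445, 0.934].
For comparison, the equal-tailed interval is [0.417, 0.916]; the HPD is narrower and shifted toward the mode.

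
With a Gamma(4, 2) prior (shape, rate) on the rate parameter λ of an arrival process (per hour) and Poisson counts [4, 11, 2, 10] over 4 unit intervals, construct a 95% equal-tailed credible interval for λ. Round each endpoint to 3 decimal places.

Posterior: Gamma(4+27, 2+4) = Gamma(31, 6) (shape, rate).
Equal-tailed 95% interval: Gamma(31, 6) quantiles at 0.025 and 0.975.
Posterior mean ≈ 5.167, SD ≈ 0.928; a Normal approximation gives roughly [3.348, 6.985].
Exact: lower = 3.510; upper = 7.138.

[3.510, 7.138]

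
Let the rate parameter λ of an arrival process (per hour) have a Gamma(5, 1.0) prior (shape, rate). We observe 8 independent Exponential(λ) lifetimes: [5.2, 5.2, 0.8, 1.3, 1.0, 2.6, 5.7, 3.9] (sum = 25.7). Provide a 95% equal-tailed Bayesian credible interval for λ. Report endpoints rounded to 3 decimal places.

[0.259, 0.785]

Posterior: Gamma(5+8, 1.0+25.7) = Gamma(13, 26.7) (shape, rate).
Equal-tailed 95% interval: Gamma(13, 26.7) quantiles at 0.025 and 0.975.
Posterior mean ≈ 0.487, SD ≈ 0.135; a Normal approximation gives roughly [0.222, 0.752].
Exact: lower = 0.259; upper = 0.785.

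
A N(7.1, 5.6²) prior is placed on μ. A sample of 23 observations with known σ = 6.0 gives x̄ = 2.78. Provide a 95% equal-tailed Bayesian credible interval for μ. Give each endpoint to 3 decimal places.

[0.592, 5.378]

Posterior precision = 1/5.6² + 23/6.0² = 0.0319 + 0.6389 = 0.6708, so posterior SD = 1.2210.
Posterior mean = (7.1/5.6² + 23·2.78/6.0²) / 0.6708 = 2.9854.
Interval: 2.9854 ± 1.960 × 1.2210 → [0.592, 5.378].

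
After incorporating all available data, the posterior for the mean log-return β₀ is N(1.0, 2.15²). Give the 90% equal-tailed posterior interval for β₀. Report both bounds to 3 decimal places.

[-2.536, 4.536]

The posterior is symmetric, so the 90% equal-tailed interval is β₀ = 1.0 ± z·2.15 with z = 1.645.
Half-width: 1.645 × 2.15 = 3.536.
1.0 − 3.536 = -2.536; 1.0 + 3.536 = 4.536.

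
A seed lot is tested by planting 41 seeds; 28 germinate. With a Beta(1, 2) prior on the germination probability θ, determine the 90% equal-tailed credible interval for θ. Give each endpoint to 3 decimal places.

[0.539, 0.771]

Posterior: Beta(1+28, 2+13) = Beta(29, 15).
Equal-tailed 90% interval: the 0.05 and 0.95 quantiles of Beta(29, 15).
Posterior mean ≈ 0.659, SD ≈ 0.071; a Normal approximation gives roughly [0.543, 0.775].
Exact: F⁻¹(0.05) = 0.539; F⁻¹(0.95) = 0.771.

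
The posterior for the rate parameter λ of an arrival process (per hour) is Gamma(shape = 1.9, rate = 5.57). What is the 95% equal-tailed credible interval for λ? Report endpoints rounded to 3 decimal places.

Posterior: Gamma(shape 1.9, rate 5.57).
Equal-tailed 95% interval: Gamma(1.9, 5.57) quantiles at 0.025 and 0.975.
Posterior mean ≈ 0.341, SD ≈ 0.247; a Normal approximation gives roughly [-0.144, 0.826].
Exact: lower = 0.038; upper = 0.969.

[0.038, 0.969]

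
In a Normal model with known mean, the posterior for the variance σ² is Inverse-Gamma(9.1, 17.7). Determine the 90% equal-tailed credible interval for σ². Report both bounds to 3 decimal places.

Inverse-Gamma(9.1, 17.7) quantiles: F⁻¹(0.05) and F⁻¹(0.95).
Equivalently, 1/σ² ~ Gamma(9.1, rate = 17.7); invert its 0.95 and 0.05 quantiles.
Posterior mean ≈ 2.185, SD ≈ 0.820; a Normal approximation gives roughly [0.836, 3.534].
Exact: lower = 1.215; upper = 3.713.

[1.215, 3.713]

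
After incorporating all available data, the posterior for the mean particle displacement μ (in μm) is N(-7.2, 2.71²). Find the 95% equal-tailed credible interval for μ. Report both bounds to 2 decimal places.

[-12.51, -1.89]

The posterior is symmetric, so the 95% equal-tailed interval is μ = -7.2 ± z·2.71 with z = 1.960.
Half-width: 1.960 × 2.71 = 5.31.
-7.2 − 5.31 = -12.51; -7.2 + 5.31 = -1.89.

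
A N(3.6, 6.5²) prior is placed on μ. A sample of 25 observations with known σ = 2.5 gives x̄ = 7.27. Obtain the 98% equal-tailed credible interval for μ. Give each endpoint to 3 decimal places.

Posterior precision = 1/6.5² + 25/2.5² = 0.0237 + 4.0000 = 4.0237, so posterior SD = 0.4985.
Posterior mean = (3.6/6.5² + 25·7.27/2.5²) / 4.0237 = 7.2484.
Interval: 7.2484 ± 2.326 × 0.4985 → [6.089, 8.408].

[6.089, 8.408]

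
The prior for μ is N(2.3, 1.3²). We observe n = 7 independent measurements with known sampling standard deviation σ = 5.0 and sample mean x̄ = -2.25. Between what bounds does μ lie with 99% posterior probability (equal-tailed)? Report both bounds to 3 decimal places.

[-1.920, 3.597]

Posterior precision = 1/1.3² + 7/5.0² = 0.5917 + 0.2800 = 0.8717, so posterior SD = 1.0711.
Posterior mean = (2.3/1.3² + 7·-2.25/5.0²) / 0.8717 = 0.8385.
Interval: 0.8385 ± 2.576 × 1.0711 → [-1.920, 3.597].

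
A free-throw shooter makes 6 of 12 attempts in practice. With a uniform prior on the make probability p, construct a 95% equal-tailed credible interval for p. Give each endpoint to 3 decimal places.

[0.251, 0.749]

Posterior: Beta(1+6, 1+6) = Beta(7, 7).
Equal-tailed 95% interval: the 0.025 and 0.975 quantiles of Beta(7, 7).
Posterior mean ≈ 0.500, SD ≈ 0.129; a Normal approximation gives roughly [0.247, 0.753].
Exact: F⁻¹(0.025) = 0.251; F⁻¹(0.975) = 0.749.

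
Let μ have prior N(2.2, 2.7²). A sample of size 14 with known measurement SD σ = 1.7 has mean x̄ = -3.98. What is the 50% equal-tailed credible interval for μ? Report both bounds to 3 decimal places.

Posterior precision = 1/2.7² + 14/1.7² = 0.1372 + 4.8443 = 4.9815, so posterior SD = 0.4480.
Posterior mean = (2.2/2.7² + 14·-3.98/1.7²) / 4.9815 = -3.8098.
Interval: -3.8098 ± 0.674 × 0.4480 → [-4.112, -3.508].

[-4.112, -3.508]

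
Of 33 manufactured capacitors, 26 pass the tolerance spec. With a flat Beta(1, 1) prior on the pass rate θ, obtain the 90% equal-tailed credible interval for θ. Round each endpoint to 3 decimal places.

[0.648, 0.877]

Posterior: Beta(1+26, 1+7) = Beta(27, 8).
Equal-tailed 90% interval: the 0.05 and 0.95 quantiles of Beta(27, 8).
Posterior mean ≈ 0.771, SD ≈ 0.070; a Normal approximation gives roughly [0.656, 0.887].
Exact: F⁻¹(0.05) = 0.648; F⁻¹(0.95) = 0.877.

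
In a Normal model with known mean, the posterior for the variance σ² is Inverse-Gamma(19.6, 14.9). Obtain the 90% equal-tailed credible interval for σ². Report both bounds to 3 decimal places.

[0.544, 1.152]

Inverse-Gamma(19.6, 14.9) quantiles: F⁻¹(0.05) and F⁻¹(0.95).
Equivalently, 1/σ² ~ Gamma(19.6, rate = 14.9); invert its 0.95 and 0.05 quantiles.
Posterior mean ≈ 0.801, SD ≈ 0.191; a Normal approximation gives roughly [0.487, 1.115].
Exact: lower = 0.544; upper = 1.152.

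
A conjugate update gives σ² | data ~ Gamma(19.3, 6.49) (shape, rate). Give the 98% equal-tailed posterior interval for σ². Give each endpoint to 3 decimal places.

[1.628, 4.771]

Posterior: Gamma(shape 19.3, rate 6.49).
Equal-tailed 98% interval: Gamma(19.3, 6.49) quantiles at 0.01 and 0.99.
Posterior mean ≈ 2.974, SD ≈ 0.677; a Normal approximation gives roughly [1.399, 4.549].
Exact: lower = 1.628; upper = 4.771.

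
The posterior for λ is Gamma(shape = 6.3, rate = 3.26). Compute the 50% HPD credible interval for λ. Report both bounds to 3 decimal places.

[1.189, 2.159]

The posterior is unimodal and skewed, so the HPD interval has equal density at both endpoints and is the shortest 50% interval.
Solving f(1.189) = f(2.159) with F(2.159) − F(1.189) = 0.50 gives [1.189, 2.159].
For comparison, the equal-tailed interval is [1.373, 2.382]; the HPD is narrower and shifted toward the mode.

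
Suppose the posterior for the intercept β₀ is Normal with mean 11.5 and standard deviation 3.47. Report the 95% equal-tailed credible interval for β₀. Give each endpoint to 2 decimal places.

[4.70, 18.30]

The posterior is symmetric, so the 95% equal-tailed interval is β₀ = 11.5 ± z·3.47 with z = 1.960.
Half-width: 1.960 × 3.47 = 6.80.
11.5 − 6.80 = 4.70; 11.5 + 6.80 = 18.30.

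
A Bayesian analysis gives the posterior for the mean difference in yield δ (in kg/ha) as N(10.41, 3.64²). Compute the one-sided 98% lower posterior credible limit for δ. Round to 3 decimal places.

2.934

Need L with P(δ ≥ L) = 0.98: L = 10.41 − z_{0.02}·3.64.
z = 2.054; L = 10.41 − 2.054 × 3.64 = 2.934.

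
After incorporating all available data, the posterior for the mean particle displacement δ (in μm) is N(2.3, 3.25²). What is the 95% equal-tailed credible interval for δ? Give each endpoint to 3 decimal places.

The posterior is symmetric, so the 95% equal-tailed interval is δ = 2.3 ± z·3.25 with z = 1.960.
Half-width: 1.960 × 3.25 = 6.370.
2.3 − 6.370 = -4.070; 2.3 + 6.370 = 8.670.

[-4.070, 8.670]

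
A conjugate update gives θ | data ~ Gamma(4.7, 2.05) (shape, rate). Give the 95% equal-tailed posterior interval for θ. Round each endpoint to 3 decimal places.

[0.711, 4.783]

Posterior: Gamma(shape 4.7, rate 2.05).
Equal-tailed 95% interval: Gamma(4.7, 2.05) quantiles at 0.025 and 0.975.
Posterior mean ≈ 2.293, SD ≈ 1.058; a Normal approximation gives roughly [0.220, 4.365].
Exact: lower = 0.711; upper = 4.783.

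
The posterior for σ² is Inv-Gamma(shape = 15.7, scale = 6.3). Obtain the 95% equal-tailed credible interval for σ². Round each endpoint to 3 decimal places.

Inverse-Gamma(15.7, 6.3) quantiles: F⁻¹(0.025) and F⁻¹(0.975).
Equivalently, 1/σ² ~ Gamma(15.7, rate = 6.3); invert its 0.975 and 0.025 quantiles.
Posterior mean ≈ 0.429, SD ≈ 0.116; a Normal approximation gives roughly [0.202, 0.656].
Exact: lower = 0.259; upper = 0.706.

[0.259, 0.706]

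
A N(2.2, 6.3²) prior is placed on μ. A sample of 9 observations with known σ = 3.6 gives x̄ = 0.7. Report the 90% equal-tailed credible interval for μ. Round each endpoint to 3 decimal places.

[-1.186, 2.691]

Posterior precision = 1/6.3² + 9/3.6² = 0.0252 + 0.6944 = 0.7196, so posterior SD = 1.1788.
Posterior mean = (2.2/6.3² + 9·0.7/3.6²) / 0.7196 = 0.7525.
Interval: 0.7525 ± 1.645 × 1.1788 → [-1.186, 2.691].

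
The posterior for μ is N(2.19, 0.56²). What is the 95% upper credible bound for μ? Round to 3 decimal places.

Need U with P(μ ≤ U) = 0.95: U = 2.19 + z_{0.05}·0.56.
z = 1.645; U = 2.19 + 1.645 × 0.56 = 3.111.

3.111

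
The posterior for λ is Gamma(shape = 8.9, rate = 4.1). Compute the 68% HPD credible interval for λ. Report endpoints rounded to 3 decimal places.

The posterior is unimodal and skewed, so the HPD interval has equal density at both endpoints and is the shortest 68% interval.
Solving f(1.317) = f(2.700) with F(2.700) − F(1.317) = 0.68 gives [1.317, 2.700].
For comparison, the equal-tailed interval is [1.460, 2.880]; the HPD is narrower and shifted toward the mode.

[1.317, 2.700]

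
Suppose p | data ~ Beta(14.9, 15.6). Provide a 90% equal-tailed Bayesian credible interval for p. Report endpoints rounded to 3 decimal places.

Posterior: Beta(14.9, 15.6).
Equal-tailed 90% interval: the 0.05 and 0.95 quantiles of Beta(14.9, 15.6).
Posterior mean ≈ 0.489, SD ≈ 0.089; a Normal approximation gives roughly [0.342, 0.635].
Exact: F⁻¹(0.05) = 0.342; F⁻¹(0.95) = 0.636.

[0.342, 0.636]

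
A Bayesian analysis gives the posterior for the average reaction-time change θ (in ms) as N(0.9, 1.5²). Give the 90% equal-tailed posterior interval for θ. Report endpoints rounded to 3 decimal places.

[-1.567, 3.367]

The posterior is symmetric, so the 90% equal-tailed interval is θ = 0.9 ± z·1.5 with z = 1.645.
Half-width: 1.645 × 1.5 = 2.467.
0.9 − 2.467 = -1.567; 0.9 + 2.467 = 3.367.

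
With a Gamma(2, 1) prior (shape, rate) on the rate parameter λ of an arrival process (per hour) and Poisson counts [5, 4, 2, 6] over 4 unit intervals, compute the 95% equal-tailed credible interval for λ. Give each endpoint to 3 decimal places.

Posterior: Gamma(2+17, 1+4) = Gamma(19, 5) (shape, rate).
Equal-tailed 95% interval: Gamma(19, 5) quantiles at 0.025 and 0.975.
Posterior mean ≈ 3.800, SD ≈ 0.872; a Normal approximation gives roughly [2.091, 5.509].
Exact: lower = 2.288; upper = 5.690.

[2.288, 5.690]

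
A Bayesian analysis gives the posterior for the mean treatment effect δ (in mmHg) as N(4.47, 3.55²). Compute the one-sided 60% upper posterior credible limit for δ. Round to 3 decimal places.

Need U with P(δ ≤ U) = 0.60: U = 4.47 + z_{0.4}·3.55.
z = 0.253; U = 4.47 + 0.253 × 3.55 = 5.369.

5.369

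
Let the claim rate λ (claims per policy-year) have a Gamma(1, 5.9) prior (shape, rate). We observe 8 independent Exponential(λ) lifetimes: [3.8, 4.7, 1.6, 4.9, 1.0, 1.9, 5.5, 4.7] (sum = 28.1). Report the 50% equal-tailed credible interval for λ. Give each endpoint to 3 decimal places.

[0.201, 0.318]

Posterior: Gamma(1+8, 5.9+28.1) = Gamma(9, 34.0) (shape, rate).
Equal-tailed 50% interval: Gamma(9, 34.0) quantiles at 0.25 and 0.75.
Posterior mean ≈ 0.265, SD ≈ 0.088; a Normal approximation gives roughly [0.205, 0.324].
Exact: lower = 0.201; upper = 0.318.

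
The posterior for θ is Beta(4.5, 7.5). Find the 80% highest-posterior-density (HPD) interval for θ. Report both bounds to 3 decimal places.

[0.189, 0.538]

The posterior is unimodal and skewed, so the HPD interval has equal density at both endpoints and is the shortest 80% interval.
Solving f(0.189) = f(0.538) with F(0.538) − F(0.189) = 0.80 gives [0.189, 0.538].
For comparison, the equal-tailed interval is [0.204, 0.556]; the HPD is narrower and shifted toward the mode.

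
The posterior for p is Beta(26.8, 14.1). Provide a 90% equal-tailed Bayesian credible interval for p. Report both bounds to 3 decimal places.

Posterior: Beta(26.8, 14.1).
Equal-tailed 90% interval: the 0.05 and 0.95 quantiles of Beta(26.8, 14.1).
Posterior mean ≈ 0.655, SD ≈ 0.073; a Normal approximation gives roughly [0.534, 0.776].
Exact: F⁻¹(0.05) = 0.530; F⁻¹(0.95) = 0.772.

[0.530, 0.772]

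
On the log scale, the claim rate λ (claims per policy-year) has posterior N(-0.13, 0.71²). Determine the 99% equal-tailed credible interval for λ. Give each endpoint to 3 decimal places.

[0.141, 5.468]

On the log scale the 99% interval is -0.13 ± 2.576 × 0.71 = [-1.9588, 1.6988].
Exponentiate: [e^-1.9588, e^1.6988] = [0.141, 5.468].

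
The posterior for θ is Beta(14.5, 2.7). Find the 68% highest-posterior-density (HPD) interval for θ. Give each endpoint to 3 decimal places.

The posterior is unimodal and skewed, so the HPD interval has equal density at both endpoints and is the shortest 68% interval.
Solving f(0.793) = f(0.951) with F(0.951) − F(0.793) = 0.68 gives [0.793, 0.951].
For comparison, the equal-tailed interval is [0.759, 0.927]; the HPD is narrower and shifted toward the mode.

[0.793, 0.951]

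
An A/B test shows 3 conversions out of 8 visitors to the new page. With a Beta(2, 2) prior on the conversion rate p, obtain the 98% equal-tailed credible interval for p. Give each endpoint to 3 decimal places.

[0.134, 0.738]

Posterior: Beta(2+3, 2+5) = Beta(5, 7).
Equal-tailed 98% interval: the 0.01 and 0.99 quantiles of Beta(5, 7).
Posterior mean ≈ 0.417, SD ≈ 0.137; a Normal approximation gives roughly [0.099, 0.735].
Exact: F⁻¹(0.01) = 0.134; F⁻¹(0.99) = 0.738.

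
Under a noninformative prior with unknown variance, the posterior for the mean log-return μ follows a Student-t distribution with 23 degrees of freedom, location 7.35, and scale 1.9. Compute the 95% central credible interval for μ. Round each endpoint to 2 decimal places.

[3.42, 11.28]

The t_23 distribution is symmetric; the 95% interval is 7.35 ± t·1.9 with t_{0.975,23} = 2.069.
Half-width: 2.069 × 1.9 = 3.93.
7.35 − 3.93 = 3.42; 7.35 + 3.93 = 11.28.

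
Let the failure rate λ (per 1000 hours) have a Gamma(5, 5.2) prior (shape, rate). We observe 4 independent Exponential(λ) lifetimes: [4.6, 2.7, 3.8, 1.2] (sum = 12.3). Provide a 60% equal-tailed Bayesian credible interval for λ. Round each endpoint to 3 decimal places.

[0.367, 0.650]

Posterior: Gamma(5+4, 5.2+12.3) = Gamma(9, 17.5) (shape, rate).
Equal-tailed 60% interval: Gamma(9, 17.5) quantiles at 0.2 and 0.8.
Posterior mean ≈ 0.514, SD ≈ 0.171; a Normal approximation gives roughly [0.370, 0.659].
Exact: lower = 0.367; upper = 0.650.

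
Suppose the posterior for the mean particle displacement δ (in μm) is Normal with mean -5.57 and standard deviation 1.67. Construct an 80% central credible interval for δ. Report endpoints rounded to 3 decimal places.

[-7.710, -3.430]

The posterior is symmetric, so the 80% equal-tailed interval is δ = -5.57 ± z·1.67 with z = 1.282.
Half-width: 1.282 × 1.67 = 2.140.
-5.57 − 2.140 = -7.710; -5.57 + 2.140 = -3.430.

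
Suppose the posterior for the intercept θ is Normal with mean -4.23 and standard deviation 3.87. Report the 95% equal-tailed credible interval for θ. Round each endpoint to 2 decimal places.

[-11.82, 3.36]

The posterior is symmetric, so the 95% equal-tailed interval is θ = -4.23 ± z·3.87 with z = 1.960.
Half-width: 1.960 × 3.87 = 7.59.
-4.23 − 7.59 = -11.82; -4.23 + 7.59 = 3.36.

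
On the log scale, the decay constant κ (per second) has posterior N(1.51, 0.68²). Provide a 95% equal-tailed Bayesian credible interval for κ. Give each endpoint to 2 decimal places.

On the log scale the 95% interval is 1.51 ± 1.960 × 0.68 = [0.1772, 2.8428].
Exponentiate: [e^0.1772, e^2.8428] = [1.19, 17.16].

[1.19, 17.16]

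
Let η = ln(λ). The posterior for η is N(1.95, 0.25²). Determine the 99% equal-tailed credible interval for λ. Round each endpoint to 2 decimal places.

[3.69, 13.38]

On the log scale the 99% interval is 1.95 ± 2.576 × 0.25 = [1.3060, 2.5940].
Exponentiate: [e^1.3060, e^2.5940] = [3.69, 13.38].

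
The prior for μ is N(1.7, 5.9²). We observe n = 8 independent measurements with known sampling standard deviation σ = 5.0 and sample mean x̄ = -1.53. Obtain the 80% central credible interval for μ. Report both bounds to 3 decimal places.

Posterior precision = 1/5.9² + 8/5.0² = 0.0287 + 0.3200 = 0.3487, so posterior SD = 1.6934.
Posterior mean = (1.7/5.9² + 8·-1.53/5.0²) / 0.3487 = -1.2639.
Interval: -1.2639 ± 1.282 × 1.6934 → [-3.434, 0.906].

[-3.434, 0.906]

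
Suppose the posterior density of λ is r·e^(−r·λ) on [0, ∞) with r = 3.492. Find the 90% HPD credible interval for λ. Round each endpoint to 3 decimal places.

The exponential density is strictly decreasing on [0, ∞), so the HPD interval is anchored at 0: [0, q] with P(λ ≤ q) = 0.90.
q = −ln(1 − 0.90) / 3.492 = 2.3026 / 3.492 = 0.659.

[0.000, 0.659]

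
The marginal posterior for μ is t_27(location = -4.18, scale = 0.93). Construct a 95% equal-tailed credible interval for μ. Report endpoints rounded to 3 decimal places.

The t_27 distribution is symmetric; the 95% interval is -4.18 ± t·0.93 with t_{0.975,27} = 2.052.
Half-width: 2.052 × 0.93 = 1.908.
-4.18 − 1.908 = -6.088; -4.18 + 1.908 = -2.272.

[-6.088, -2.272]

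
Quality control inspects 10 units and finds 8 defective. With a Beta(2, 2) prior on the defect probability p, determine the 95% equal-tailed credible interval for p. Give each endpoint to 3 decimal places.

[0.462, 0.909]

Posterior: Beta(2+8, 2+2) = Beta(10, 4).
Equal-tailed 95% interval: the 0.025 and 0.975 quantiles of Beta(10, 4).
Posterior mean ≈ 0.714, SD ≈ 0.117; a Normal approximation gives roughly [0.486, 0.943].
Exact: F⁻¹(0.025) = 0.462; F⁻¹(0.975) = 0.909.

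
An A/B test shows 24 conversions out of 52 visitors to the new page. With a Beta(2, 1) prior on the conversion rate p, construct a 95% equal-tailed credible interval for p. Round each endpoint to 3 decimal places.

[0.343, 0.604]

Posterior: Beta(2+24, 1+28) = Beta(26, 29).
Equal-tailed 95% interval: the 0.025 and 0.975 quantiles of Beta(26, 29).
Posterior mean ≈ 0.473, SD ≈ 0.067; a Normal approximation gives roughly [0.342, 0.603].
Exact: F⁻¹(0.025) = 0.343; F⁻¹(0.975) = 0.604.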